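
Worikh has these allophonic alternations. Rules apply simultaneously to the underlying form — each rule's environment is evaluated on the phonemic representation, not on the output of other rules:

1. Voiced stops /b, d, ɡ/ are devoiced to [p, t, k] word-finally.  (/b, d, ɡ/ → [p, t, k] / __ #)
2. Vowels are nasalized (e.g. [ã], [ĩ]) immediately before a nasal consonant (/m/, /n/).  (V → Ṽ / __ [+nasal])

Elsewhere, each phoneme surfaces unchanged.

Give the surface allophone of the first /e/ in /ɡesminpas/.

[e]

/e/ — between /ɡ/ and /s/; rule 2 does not apply here → [e].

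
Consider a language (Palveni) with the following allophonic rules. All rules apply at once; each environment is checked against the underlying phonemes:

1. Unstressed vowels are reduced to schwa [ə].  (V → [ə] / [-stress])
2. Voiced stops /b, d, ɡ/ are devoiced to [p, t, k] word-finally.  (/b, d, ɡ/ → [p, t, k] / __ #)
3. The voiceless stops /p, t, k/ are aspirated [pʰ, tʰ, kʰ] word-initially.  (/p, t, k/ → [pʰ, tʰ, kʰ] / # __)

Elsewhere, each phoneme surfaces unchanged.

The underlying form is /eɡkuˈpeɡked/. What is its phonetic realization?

[əɡkəˈpeɡkət]

/e/ (word-initial): in an unstressed syllable, so rule 1 applies → [ə].
/ɡ/ — between /e/ and /k/; rule 2 does not apply here → [ɡ].
/k/ (between /ɡ/ and /u/): rule 3 targets it, but not word-initially → unchanged [k].
/u/ (between /k/ and /p/): in an unstressed syllable, so rule 1 applies → [ə].
/p/ (between /u/ and /e/) is in the target of rule 3 but the environment (word-initially) is not met → [p].
/e/ (between /p/ and /ɡ/): rule 1 targets it, but not in an unstressed syllable → unchanged [e].
/ɡ/ — between /e/ and /k/; rule 2 does not apply here → [ɡ].
/k/ (between /ɡ/ and /e/) fails the environment for rule 3, so it stays [k].
/e/ meets the environment for rule 1 (in an unstressed syllable) → [ə].
/d/ (word-final): word-finally, so rule 2 applies → [t].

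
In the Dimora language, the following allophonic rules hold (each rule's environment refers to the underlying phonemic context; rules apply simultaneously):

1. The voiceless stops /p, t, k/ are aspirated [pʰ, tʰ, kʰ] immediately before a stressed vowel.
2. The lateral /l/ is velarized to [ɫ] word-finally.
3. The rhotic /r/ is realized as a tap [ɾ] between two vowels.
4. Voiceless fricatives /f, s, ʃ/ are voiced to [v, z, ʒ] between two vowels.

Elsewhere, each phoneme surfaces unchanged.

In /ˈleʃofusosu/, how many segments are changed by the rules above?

Segments that undergo a rule: /ʃ/ → [ʒ] (rule 4); /f/ → [v] (rule 4); /s/ → [z] (rule 4); /s/ → [z] (rule 4).
All other segments surface unchanged.

4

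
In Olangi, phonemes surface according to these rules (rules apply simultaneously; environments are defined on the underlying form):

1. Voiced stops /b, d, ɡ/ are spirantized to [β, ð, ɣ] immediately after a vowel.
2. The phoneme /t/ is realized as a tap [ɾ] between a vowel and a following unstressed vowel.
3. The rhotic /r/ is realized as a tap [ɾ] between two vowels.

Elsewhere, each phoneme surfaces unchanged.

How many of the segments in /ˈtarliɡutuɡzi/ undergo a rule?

3

Segments that undergo a rule: /ɡ/ → [ɣ] (rule 1); /t/ → [ɾ] (rule 2); /ɡ/ → [ɣ] (rule 1).
All other segments surface unchanged.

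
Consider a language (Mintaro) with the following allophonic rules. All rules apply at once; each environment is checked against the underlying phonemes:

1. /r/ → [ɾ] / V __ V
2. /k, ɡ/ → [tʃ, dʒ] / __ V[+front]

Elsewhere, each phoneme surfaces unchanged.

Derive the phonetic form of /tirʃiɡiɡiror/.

[tirʃidʒidʒiɾor]

/t/ (word-initial): no rule targets it → [t].
/i/ stays [i].
/r/ (between /i/ and /ʃ/): rule 1 targets it, but not between two vowels → unchanged [r].
/ʃ/ (between /r/ and /i/): no rule targets it → [ʃ].
/i/ (between /ʃ/ and /ɡ/): no rule targets it → [i].
/ɡ/ (between /i/ and /i/): before a front vowel, so rule 2 applies → [dʒ].
/i/ (between /ɡ/ and /ɡ/): no rule targets it → [i].
Rule 2 applies to /ɡ/ (between /i/ and /i/: before a front vowel) → [dʒ].
/i/ — not in any rule's target class → [i].
/r/ (between /i/ and /o/) occurs between two vowels → [ɾ] by rule 1.
/o/ (between /r/ and /r/): no rule targets it → [o].
/r/ (word-final) fails the environment for rule 1, so it stays [r].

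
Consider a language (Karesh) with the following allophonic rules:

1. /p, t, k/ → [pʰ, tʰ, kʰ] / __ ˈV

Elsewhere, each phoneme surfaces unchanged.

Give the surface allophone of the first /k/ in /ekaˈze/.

/k/ — between /e/ and /a/; rule 1 does not apply here → [k].

[k]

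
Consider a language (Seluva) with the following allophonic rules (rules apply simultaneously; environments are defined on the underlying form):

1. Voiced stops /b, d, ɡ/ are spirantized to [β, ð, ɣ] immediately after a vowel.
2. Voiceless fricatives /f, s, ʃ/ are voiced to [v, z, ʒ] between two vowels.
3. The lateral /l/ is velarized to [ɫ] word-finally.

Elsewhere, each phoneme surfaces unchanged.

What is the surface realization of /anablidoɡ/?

/b/ — between /a/ and /l/, immediately after a vowel — surfaces as [β] (rule 1).
/l/ — between /b/ and /i/; rule 3 does not apply here → [l].
/d/ — between /i/ and /o/, immediately after a vowel — surfaces as [ð] (rule 1).
/ɡ/ (word-final) occurs immediately after a vowel → [ɣ] by rule 1.

[anaβliðoɣ]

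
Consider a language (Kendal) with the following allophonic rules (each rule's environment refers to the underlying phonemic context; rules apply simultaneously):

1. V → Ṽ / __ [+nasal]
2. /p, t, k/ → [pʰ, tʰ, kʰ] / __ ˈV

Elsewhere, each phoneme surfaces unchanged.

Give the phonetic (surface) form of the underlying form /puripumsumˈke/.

/p/ (word-initial): rule 2 targets it, but not immediately before a stressed vowel → unchanged [p].
/u/ (between /p/ and /r/): rule 1 targets it, but not before a nasal consonant → unchanged [u].
/r/ stays [r].
/i/ (between /r/ and /p/) fails the environment for rule 1, so it stays [i].
/p/ (between /i/ and /u/) fails the environment for rule 2, so it stays [p].
Rule 1 applies to /u/ (between /p/ and /m/: before a nasal consonant) → [ũ].
/m/ (between /u/ and /s/) is unaffected → [m].
/s/ (between /m/ and /u/) is unaffected → [s].
/u/ meets the environment for rule 1 (before a nasal consonant) → [ũ].
/m/ (between /u/ and /k/) is unaffected → [m].
/k/ (between /m/ and /e/) occurs immediately before a stressed vowel → [kʰ] by rule 2.
/e/ — word-final; rule 1 does not apply here → [e].

[puripũmsũmˈkʰe]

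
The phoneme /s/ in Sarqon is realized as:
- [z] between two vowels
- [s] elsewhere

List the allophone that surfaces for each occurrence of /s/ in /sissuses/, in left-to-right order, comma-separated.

Occurrence 1 (position 1): no conditioning environment matches → elsewhere allophone [s].
Occurrence 2 (position 3): no conditioning environment matches → elsewhere allophone [s].
Occurrence 3 (position 4): no conditioning environment matches → elsewhere allophone [s].
Occurrence 4 (position 6): between two vowels → [z].
Occurrence 5 (position 8): no conditioning environment matches → elsewhere allophone [s].

[s], [s], [s], [z], [s]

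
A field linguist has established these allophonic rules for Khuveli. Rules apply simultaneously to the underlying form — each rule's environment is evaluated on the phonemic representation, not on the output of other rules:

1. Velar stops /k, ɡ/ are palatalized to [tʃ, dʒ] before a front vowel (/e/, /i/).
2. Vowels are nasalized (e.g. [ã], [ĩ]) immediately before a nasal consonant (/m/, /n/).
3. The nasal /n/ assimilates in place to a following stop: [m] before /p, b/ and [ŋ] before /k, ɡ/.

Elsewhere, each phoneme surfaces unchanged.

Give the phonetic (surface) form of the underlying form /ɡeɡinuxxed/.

[dʒedʒĩnuxxed]

/ɡ/ (word-initial) occurs before a front vowel → [dʒ] by rule 1.
/e/ (between /ɡ/ and /ɡ/): rule 2 targets it, but not before a nasal consonant → unchanged [e].
/ɡ/ (between /e/ and /i/) occurs before a front vowel → [dʒ] by rule 1.
Rule 2 applies to /i/ (between /ɡ/ and /n/: before a nasal consonant) → [ĩ].
/n/ — between /i/ and /u/; rule 3 does not apply here → [n].
/u/ (between /n/ and /x/): rule 2 targets it, but not before a nasal consonant → unchanged [u].
/e/ (between /x/ and /d/) fails the environment for rule 2, so it stays [e].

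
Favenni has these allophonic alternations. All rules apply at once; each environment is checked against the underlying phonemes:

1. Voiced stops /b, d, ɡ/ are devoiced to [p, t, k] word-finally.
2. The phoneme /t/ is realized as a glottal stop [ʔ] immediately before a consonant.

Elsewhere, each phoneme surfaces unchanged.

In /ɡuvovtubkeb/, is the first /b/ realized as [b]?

Yes

/b/ — between /u/ and /k/; rule 1 does not apply here → [b].
The actual realization is [b], which matches [b].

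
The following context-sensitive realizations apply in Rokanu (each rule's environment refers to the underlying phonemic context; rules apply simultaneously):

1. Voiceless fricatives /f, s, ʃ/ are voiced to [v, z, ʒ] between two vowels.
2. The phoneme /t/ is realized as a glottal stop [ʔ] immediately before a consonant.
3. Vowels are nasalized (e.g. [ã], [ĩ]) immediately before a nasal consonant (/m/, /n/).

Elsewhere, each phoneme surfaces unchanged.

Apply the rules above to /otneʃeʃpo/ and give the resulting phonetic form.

/o/ (word-initial): rule 3 targets it, but not before a nasal consonant → unchanged [o].
/t/ meets the environment for rule 2 (immediately before a consonant) → [ʔ].
/n/ stays [n].
/e/ (between /n/ and /ʃ/) fails the environment for rule 3, so it stays [e].
Rule 1 applies to /ʃ/ (between /e/ and /e/: between two vowels) → [ʒ].
/e/ — between /ʃ/ and /ʃ/; rule 3 does not apply here → [e].
/ʃ/ (between /e/ and /p/) is in the target of rule 1 but the environment (between two vowels) is not met → [ʃ].
/p/ stays [p].
/o/ (word-final): rule 3 targets it, but not before a nasal consonant → unchanged [o].

[oʔneʒeʃpo]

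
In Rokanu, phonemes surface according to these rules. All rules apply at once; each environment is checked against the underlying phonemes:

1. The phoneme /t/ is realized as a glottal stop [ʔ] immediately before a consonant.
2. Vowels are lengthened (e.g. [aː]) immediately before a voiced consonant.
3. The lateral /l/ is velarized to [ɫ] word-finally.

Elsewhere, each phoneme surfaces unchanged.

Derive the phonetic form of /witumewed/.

[wituːmeːweːd]

/w/ (word-initial) is unaffected → [w].
/i/ — between /w/ and /t/; rule 2 does not apply here → [i].
/t/ (between /i/ and /u/) is in the target of rule 1 but the environment (immediately before a consonant) is not met → [t].
/u/ meets the environment for rule 2 (before a voiced consonant) → [uː].
/m/ (between /u/ and /e/): no rule targets it → [m].
/e/ (between /m/ and /w/) occurs before a voiced consonant → [eː] by rule 2.
/w/ — not in any rule's target class → [w].
/e/ meets the environment for rule 2 (before a voiced consonant) → [eː].
/d/ — not in any rule's target class → [d].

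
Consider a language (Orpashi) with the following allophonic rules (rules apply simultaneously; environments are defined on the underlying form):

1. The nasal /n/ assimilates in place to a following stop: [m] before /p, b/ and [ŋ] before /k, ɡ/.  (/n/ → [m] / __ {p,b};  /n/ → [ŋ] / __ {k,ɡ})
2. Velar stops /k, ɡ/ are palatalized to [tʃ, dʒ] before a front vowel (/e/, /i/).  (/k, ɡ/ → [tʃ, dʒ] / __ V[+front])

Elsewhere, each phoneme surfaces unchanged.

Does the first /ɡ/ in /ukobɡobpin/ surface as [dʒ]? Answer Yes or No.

No

/ɡ/ (between /b/ and /o/) is in the target of rule 2 but the environment (before a front vowel) is not met → [ɡ].
The actual realization is [ɡ], not [dʒ].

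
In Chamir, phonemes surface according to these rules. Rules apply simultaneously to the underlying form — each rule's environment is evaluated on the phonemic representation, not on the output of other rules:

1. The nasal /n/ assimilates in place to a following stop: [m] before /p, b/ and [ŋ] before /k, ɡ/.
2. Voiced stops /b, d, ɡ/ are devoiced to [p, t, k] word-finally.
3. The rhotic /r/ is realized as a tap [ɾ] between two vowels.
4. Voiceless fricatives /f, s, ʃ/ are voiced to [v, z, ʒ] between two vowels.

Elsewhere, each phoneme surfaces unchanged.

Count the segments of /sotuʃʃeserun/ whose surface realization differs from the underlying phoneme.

Segments that undergo a rule: /s/ → [z] (rule 4); /r/ → [ɾ] (rule 3).
All other segments surface unchanged.

2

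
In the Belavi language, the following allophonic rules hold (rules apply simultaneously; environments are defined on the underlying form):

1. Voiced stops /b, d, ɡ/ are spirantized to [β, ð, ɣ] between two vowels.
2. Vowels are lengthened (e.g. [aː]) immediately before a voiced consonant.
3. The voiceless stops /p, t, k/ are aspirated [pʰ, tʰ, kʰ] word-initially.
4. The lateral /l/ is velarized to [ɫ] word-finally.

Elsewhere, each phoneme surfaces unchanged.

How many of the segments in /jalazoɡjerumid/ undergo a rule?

Segments that undergo a rule: /a/ → [aː] (rule 2); /a/ → [aː] (rule 2); /o/ → [oː] (rule 2); /e/ → [eː] (rule 2); /u/ → [uː] (rule 2); /i/ → [iː] (rule 2).
All other segments surface unchanged.

6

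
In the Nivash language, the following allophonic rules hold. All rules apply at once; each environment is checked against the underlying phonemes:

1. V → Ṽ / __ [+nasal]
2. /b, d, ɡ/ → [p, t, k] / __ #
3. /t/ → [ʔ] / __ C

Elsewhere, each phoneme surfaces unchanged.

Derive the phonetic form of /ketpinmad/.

/e/ (between /k/ and /t/): rule 1 targets it, but not before a nasal consonant → unchanged [e].
/t/ — between /e/ and /p/, immediately before a consonant — surfaces as [ʔ] (rule 3).
/i/ meets the environment for rule 1 (before a nasal consonant) → [ĩ].
/a/ — between /m/ and /d/; rule 1 does not apply here → [a].
/d/ (word-final): word-finally, so rule 2 applies → [t].

[keʔpĩnmat]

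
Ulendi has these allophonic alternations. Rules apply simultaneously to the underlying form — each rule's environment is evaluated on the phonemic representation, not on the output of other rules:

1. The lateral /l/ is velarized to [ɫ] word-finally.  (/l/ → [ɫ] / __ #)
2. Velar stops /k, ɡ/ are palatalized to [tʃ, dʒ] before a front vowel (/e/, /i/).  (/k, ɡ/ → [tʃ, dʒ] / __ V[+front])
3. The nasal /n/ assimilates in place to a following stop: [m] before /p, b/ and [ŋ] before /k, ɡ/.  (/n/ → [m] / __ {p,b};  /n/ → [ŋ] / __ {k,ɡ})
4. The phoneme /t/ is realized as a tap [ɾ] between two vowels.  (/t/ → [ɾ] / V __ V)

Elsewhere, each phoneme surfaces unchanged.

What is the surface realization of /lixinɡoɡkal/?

/l/ (word-initial) is in the target of rule 1 but the environment (word-finally) is not met → [l].
/i/ (between /l/ and /x/) is unaffected → [i].
/x/ — not in any rule's target class → [x].
/i/ (between /x/ and /n/) is unaffected → [i].
/n/ — between /i/ and /ɡ/, before a labial or velar stop — surfaces as [ŋ] (rule 3).
/ɡ/ (between /n/ and /o/): rule 2 targets it, but not before a front vowel → unchanged [ɡ].
/o/ — not in any rule's target class → [o].
/ɡ/ (between /o/ and /k/) fails the environment for rule 2, so it stays [ɡ].
/k/ (between /ɡ/ and /a/) fails the environment for rule 2, so it stays [k].
/a/ (between /k/ and /l/) is unaffected → [a].
/l/ (word-final) occurs word-finally → [ɫ] by rule 1.

[lixiŋɡoɡkaɫ]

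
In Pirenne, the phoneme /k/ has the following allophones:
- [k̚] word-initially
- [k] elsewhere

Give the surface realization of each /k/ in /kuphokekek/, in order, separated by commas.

Occurrence 1 (position 1): word-initially → [k̚].
Occurrence 2 (position 6): no conditioning environment matches → elsewhere allophone [k].
Occurrence 3 (position 8): no conditioning environment matches → elsewhere allophone [k].
Occurrence 4 (position 10): no conditioning environment matches → elsewhere allophone [k].

[k̚], [k], [k], [k]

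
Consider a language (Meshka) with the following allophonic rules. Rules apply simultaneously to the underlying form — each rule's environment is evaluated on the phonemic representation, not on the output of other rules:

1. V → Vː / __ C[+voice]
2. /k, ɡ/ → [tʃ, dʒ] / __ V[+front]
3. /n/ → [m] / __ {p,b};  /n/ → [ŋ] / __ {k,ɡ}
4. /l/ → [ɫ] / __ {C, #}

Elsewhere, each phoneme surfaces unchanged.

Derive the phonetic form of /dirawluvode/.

/d/ stays [d].
/i/ (between /d/ and /r/): before a voiced consonant, so rule 1 applies → [iː].
/r/ — not in any rule's target class → [r].
/a/ (between /r/ and /w/): before a voiced consonant, so rule 1 applies → [aː].
/w/ (between /a/ and /l/) is unaffected → [w].
/l/ — between /w/ and /u/; rule 4 does not apply here → [l].
/u/ (between /l/ and /v/): before a voiced consonant, so rule 1 applies → [uː].
/v/ — not in any rule's target class → [v].
/o/ (between /v/ and /d/): before a voiced consonant, so rule 1 applies → [oː].
/d/ (between /o/ and /e/) is unaffected → [d].
/e/ (word-final): rule 1 targets it, but not before a voiced consonant → unchanged [e].

[diːraːwluːvoːde]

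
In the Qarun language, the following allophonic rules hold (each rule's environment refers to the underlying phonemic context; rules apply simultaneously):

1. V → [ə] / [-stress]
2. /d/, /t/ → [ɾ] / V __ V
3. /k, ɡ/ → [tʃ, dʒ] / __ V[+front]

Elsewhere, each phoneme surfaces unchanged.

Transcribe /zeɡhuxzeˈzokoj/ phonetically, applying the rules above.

/z/ stays [z].
/e/ (between /z/ and /ɡ/) occurs in an unstressed syllable → [ə] by rule 1.
/ɡ/ (between /e/ and /h/): rule 3 targets it, but not before a front vowel → unchanged [ɡ].
/h/ — not in any rule's target class → [h].
Rule 1 applies to /u/ (between /h/ and /x/: in an unstressed syllable) → [ə].
/x/ (between /u/ and /z/) is unaffected → [x].
/z/ — not in any rule's target class → [z].
/e/ (between /z/ and /z/): in an unstressed syllable, so rule 1 applies → [ə].
/z/ (between /e/ and /o/): no rule targets it → [z].
/o/ — between /z/ and /k/; rule 1 does not apply here → [o].
/k/ (between /o/ and /o/) fails the environment for rule 3, so it stays [k].
/o/ — between /k/ and /j/, in an unstressed syllable — surfaces as [ə] (rule 1).
/j/ — not in any rule's target class → [j].

[zəɡhəxzəˈzokəj]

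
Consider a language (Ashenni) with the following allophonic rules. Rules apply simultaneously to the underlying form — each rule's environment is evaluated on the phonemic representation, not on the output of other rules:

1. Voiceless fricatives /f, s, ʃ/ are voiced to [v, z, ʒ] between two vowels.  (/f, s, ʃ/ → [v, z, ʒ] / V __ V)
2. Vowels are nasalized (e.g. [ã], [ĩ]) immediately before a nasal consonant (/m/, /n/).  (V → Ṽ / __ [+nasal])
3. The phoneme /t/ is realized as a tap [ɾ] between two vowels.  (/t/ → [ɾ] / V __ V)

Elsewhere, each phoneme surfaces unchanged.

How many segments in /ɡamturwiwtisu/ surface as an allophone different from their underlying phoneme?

Segments that undergo a rule: /a/ → [ã] (rule 2); /s/ → [z] (rule 1).
All other segments surface unchanged.

2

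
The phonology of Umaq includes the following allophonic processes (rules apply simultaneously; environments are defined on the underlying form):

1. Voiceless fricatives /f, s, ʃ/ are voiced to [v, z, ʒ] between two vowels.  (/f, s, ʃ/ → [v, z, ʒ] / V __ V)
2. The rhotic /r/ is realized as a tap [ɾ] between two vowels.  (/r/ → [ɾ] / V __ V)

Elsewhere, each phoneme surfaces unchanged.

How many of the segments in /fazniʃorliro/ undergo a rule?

2

Segments that undergo a rule: /ʃ/ → [ʒ] (rule 1); /r/ → [ɾ] (rule 2).
All other segments surface unchanged.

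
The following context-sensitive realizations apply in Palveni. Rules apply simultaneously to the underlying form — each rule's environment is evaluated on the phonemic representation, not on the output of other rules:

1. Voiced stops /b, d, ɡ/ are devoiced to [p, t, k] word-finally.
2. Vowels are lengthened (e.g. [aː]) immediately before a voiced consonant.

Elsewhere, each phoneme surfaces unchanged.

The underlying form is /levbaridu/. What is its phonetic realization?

Rule 2 applies to /e/ (between /l/ and /v/: before a voiced consonant) → [eː].
/b/ (between /v/ and /a/) fails the environment for rule 1, so it stays [b].
/a/ (between /b/ and /r/): before a voiced consonant, so rule 2 applies → [aː].
/i/ (between /r/ and /d/): before a voiced consonant, so rule 2 applies → [iː].
/d/ (between /i/ and /u/): rule 1 targets it, but not word-finally → unchanged [d].
/u/ (word-final) fails the environment for rule 2, so it stays [u].

[leːvbaːriːdu]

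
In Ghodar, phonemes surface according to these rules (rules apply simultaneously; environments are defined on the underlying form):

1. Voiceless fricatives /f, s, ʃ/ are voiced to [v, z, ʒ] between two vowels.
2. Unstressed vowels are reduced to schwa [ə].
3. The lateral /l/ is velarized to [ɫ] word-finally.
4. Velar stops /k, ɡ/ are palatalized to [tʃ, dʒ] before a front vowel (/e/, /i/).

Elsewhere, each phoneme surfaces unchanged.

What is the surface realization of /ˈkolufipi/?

[ˈkoləvəpə]

/k/ (word-initial) is in the target of rule 4 but the environment (before a front vowel) is not met → [k].
/o/ (between /k/ and /l/): rule 2 targets it, but not in an unstressed syllable → unchanged [o].
/l/ (between /o/ and /u/) fails the environment for rule 3, so it stays [l].
/u/ meets the environment for rule 2 (in an unstressed syllable) → [ə].
/f/ (between /u/ and /i/): between two vowels, so rule 1 applies → [v].
/i/ — between /f/ and /p/, in an unstressed syllable — surfaces as [ə] (rule 2).
/i/ meets the environment for rule 2 (in an unstressed syllable) → [ə].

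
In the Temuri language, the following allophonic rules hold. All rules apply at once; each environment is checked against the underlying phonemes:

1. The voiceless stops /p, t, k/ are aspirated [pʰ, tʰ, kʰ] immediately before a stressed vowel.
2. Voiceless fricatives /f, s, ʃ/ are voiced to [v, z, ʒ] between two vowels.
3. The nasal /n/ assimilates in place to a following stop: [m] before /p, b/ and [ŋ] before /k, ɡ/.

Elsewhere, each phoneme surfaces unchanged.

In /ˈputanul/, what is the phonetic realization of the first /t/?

[t]

/t/ — between /u/ and /a/; rule 1 does not apply here → [t].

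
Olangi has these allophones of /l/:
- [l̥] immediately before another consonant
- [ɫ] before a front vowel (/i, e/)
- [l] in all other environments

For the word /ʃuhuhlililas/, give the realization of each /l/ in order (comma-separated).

Occurrence 1 (position 6): before a front vowel (/i, e/) → [ɫ].
Occurrence 2 (position 8): before a front vowel (/i, e/) → [ɫ].
Occurrence 3 (position 10): no conditioning environment matches → elsewhere allophone [l].

[ɫ], [ɫ], [l]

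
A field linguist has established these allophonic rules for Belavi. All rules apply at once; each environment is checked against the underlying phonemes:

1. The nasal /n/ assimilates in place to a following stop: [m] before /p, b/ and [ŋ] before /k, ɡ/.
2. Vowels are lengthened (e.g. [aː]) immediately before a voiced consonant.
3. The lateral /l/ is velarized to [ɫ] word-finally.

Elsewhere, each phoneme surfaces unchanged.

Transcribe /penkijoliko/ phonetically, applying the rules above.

/p/ — not in any rule's target class → [p].
/e/ (between /p/ and /n/) occurs before a voiced consonant → [eː] by rule 2.
Rule 1 applies to /n/ (between /e/ and /k/: before a labial or velar stop) → [ŋ].
/k/ (between /n/ and /i/): no rule targets it → [k].
/i/ (between /k/ and /j/): before a voiced consonant, so rule 2 applies → [iː].
/j/ (between /i/ and /o/) is unaffected → [j].
/o/ (between /j/ and /l/) occurs before a voiced consonant → [oː] by rule 2.
/l/ (between /o/ and /i/) is in the target of rule 3 but the environment (word-finally) is not met → [l].
/i/ — between /l/ and /k/; rule 2 does not apply here → [i].
/k/ — not in any rule's target class → [k].
/o/ — word-final; rule 2 does not apply here → [o].

[peːŋkiːjoːliko]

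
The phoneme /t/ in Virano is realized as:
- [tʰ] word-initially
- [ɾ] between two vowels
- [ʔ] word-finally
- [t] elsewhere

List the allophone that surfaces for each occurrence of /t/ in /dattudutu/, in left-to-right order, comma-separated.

[t], [t], [ɾ]

Occurrence 1 (position 3): no conditioning environment matches → elsewhere allophone [t].
Occurrence 2 (position 4): no conditioning environment matches → elsewhere allophone [t].
Occurrence 3 (position 8): between two vowels → [ɾ].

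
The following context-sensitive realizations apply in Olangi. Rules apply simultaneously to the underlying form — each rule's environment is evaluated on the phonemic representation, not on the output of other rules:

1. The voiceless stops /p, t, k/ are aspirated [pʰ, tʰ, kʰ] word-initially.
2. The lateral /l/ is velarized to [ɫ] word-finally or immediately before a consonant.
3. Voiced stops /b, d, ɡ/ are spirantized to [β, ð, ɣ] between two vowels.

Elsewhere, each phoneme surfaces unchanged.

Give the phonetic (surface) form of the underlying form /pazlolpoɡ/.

Rule 1 applies to /p/ (word-initial: word-initially) → [pʰ].
/l/ — between /z/ and /o/; rule 2 does not apply here → [l].
/l/ (between /o/ and /p/): word-finally or immediately before a consonant, so rule 2 applies → [ɫ].
/p/ (between /l/ and /o/): rule 1 targets it, but not word-initially → unchanged [p].
/ɡ/ — word-final; rule 3 does not apply here → [ɡ].

[pʰazloɫpoɡ]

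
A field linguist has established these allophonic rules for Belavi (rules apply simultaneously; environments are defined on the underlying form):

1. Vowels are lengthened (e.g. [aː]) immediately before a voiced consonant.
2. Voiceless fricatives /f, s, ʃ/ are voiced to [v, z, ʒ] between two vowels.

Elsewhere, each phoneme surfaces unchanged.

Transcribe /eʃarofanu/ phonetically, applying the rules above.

[eʒaːrovaːnu]

/e/ (word-initial): rule 1 targets it, but not before a voiced consonant → unchanged [e].
/ʃ/ — between /e/ and /a/, between two vowels — surfaces as [ʒ] (rule 2).
/a/ meets the environment for rule 1 (before a voiced consonant) → [aː].
/o/ (between /r/ and /f/) fails the environment for rule 1, so it stays [o].
/f/ — between /o/ and /a/, between two vowels — surfaces as [v] (rule 2).
/a/ (between /f/ and /n/): before a voiced consonant, so rule 1 applies → [aː].
/u/ (word-final): rule 1 targets it, but not before a voiced consonant → unchanged [u].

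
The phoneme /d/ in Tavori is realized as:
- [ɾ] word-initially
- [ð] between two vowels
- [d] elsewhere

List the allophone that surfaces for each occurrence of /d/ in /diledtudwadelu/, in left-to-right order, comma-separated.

Occurrence 1 (position 1): word-initially → [ɾ].
Occurrence 2 (position 5): no conditioning environment matches → elsewhere allophone [d].
Occurrence 3 (position 8): no conditioning environment matches → elsewhere allophone [d].
Occurrence 4 (position 11): between two vowels → [ð].

[ɾ], [d], [d], [ð]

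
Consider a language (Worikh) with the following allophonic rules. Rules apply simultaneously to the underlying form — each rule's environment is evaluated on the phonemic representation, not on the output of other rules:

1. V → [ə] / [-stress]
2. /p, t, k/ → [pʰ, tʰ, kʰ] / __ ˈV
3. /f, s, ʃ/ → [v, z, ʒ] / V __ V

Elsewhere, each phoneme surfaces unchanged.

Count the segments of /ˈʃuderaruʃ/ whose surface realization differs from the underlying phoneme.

3

Segments that undergo a rule: /e/ → [ə] (rule 1); /a/ → [ə] (rule 1); /u/ → [ə] (rule 1).
All other segments surface unchanged.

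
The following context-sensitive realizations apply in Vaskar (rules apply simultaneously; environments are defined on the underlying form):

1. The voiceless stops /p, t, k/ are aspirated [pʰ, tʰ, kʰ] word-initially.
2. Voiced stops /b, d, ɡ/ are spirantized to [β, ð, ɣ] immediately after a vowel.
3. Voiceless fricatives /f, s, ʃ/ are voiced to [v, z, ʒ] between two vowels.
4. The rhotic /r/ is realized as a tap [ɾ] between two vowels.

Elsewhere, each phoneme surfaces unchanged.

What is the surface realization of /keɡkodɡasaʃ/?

[kʰeɣkoðɡazaʃ]

Rule 1 applies to /k/ (word-initial: word-initially) → [kʰ].
/e/ (between /k/ and /ɡ/) is unaffected → [e].
Rule 2 applies to /ɡ/ (between /e/ and /k/: immediately after a vowel) → [ɣ].
/k/ (between /ɡ/ and /o/) is in the target of rule 1 but the environment (word-initially) is not met → [k].
/o/ (between /k/ and /d/) is unaffected → [o].
/d/ (between /o/ and /ɡ/) occurs immediately after a vowel → [ð] by rule 2.
/ɡ/ (between /d/ and /a/) fails the environment for rule 2, so it stays [ɡ].
/a/ (between /ɡ/ and /s/): no rule targets it → [a].
/s/ (between /a/ and /a/): between two vowels, so rule 3 applies → [z].
/a/ (between /s/ and /ʃ/): no rule targets it → [a].
/ʃ/ — word-final; rule 3 does not apply here → [ʃ].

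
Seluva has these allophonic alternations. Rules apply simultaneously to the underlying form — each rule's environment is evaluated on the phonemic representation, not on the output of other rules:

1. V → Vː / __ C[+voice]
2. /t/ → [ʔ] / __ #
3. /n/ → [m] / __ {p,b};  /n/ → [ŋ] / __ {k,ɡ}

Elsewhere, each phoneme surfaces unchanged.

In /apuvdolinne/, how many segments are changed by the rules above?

3

Segments that undergo a rule: /u/ → [uː] (rule 1); /o/ → [oː] (rule 1); /i/ → [iː] (rule 1).
All other segments surface unchanged.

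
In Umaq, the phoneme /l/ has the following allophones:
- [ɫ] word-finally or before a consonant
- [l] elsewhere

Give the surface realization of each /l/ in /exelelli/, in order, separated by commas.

[l], [ɫ], [l]

Occurrence 1 (position 4): no conditioning environment matches → elsewhere allophone [l].
Occurrence 2 (position 6): word-finally or before a consonant → [ɫ].
Occurrence 3 (position 7): no conditioning environment matches → elsewhere allophone [l].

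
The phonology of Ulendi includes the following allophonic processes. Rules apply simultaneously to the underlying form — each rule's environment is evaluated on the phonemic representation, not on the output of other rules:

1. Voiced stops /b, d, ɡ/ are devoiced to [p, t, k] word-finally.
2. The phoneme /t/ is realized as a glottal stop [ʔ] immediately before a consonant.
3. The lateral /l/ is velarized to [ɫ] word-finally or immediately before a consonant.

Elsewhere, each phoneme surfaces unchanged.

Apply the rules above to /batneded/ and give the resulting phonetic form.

/b/ — word-initial; rule 1 does not apply here → [b].
/t/ (between /a/ and /n/) occurs immediately before a consonant → [ʔ] by rule 2.
/d/ (between /e/ and /e/) fails the environment for rule 1, so it stays [d].
/d/ meets the environment for rule 1 (word-finally) → [t].

[baʔnedet]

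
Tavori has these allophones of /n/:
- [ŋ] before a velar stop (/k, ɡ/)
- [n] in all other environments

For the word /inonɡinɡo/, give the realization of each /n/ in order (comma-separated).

[n], [ŋ], [ŋ]

Occurrence 1 (position 2): no conditioning environment matches → elsewhere allophone [n].
Occurrence 2 (position 4): before a velar stop → [ŋ].
Occurrence 3 (position 7): before a velar stop → [ŋ].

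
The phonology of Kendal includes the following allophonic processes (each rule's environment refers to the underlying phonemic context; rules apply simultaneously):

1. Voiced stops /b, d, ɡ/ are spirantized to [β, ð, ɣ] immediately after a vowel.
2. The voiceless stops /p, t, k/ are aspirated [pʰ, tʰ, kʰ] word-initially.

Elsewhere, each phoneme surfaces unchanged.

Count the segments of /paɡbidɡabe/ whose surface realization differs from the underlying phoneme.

Segments that undergo a rule: /p/ → [pʰ] (rule 2); /ɡ/ → [ɣ] (rule 1); /d/ → [ð] (rule 1); /b/ → [β] (rule 1).
All other segments surface unchanged.

4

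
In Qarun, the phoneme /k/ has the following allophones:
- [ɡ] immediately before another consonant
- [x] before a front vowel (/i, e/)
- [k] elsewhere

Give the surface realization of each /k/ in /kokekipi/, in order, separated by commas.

Occurrence 1 (position 1): no conditioning environment matches → elsewhere allophone [k].
Occurrence 2 (position 3): before a front vowel (/i, e/) → [x].
Occurrence 3 (position 5): before a front vowel (/i, e/) → [x].

[k], [x], [x]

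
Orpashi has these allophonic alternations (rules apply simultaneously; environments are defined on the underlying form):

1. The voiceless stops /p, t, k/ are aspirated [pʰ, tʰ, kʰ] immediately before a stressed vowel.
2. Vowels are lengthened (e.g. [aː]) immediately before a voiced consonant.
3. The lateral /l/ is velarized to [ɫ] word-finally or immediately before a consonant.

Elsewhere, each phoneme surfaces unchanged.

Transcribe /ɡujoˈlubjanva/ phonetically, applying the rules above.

[ɡuːjoːˈluːbjaːnva]

/ɡ/ — not in any rule's target class → [ɡ].
/u/ (between /ɡ/ and /j/) occurs before a voiced consonant → [uː] by rule 2.
/j/ (between /u/ and /o/): no rule targets it → [j].
/o/ (between /j/ and /l/): before a voiced consonant, so rule 2 applies → [oː].
/l/ — between /o/ and /u/; rule 3 does not apply here → [l].
/u/ (between /l/ and /b/) occurs before a voiced consonant → [uː] by rule 2.
/b/ — not in any rule's target class → [b].
/j/ — not in any rule's target class → [j].
/a/ (between /j/ and /n/) occurs before a voiced consonant → [aː] by rule 2.
/n/ — not in any rule's target class → [n].
/v/ — not in any rule's target class → [v].
/a/ (word-final) fails the environment for rule 2, so it stays [a].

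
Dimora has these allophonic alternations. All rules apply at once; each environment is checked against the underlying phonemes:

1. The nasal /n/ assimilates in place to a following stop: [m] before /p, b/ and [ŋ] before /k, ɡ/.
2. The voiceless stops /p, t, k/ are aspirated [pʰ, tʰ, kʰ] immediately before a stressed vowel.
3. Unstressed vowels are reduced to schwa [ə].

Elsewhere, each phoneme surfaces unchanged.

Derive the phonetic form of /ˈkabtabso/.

/k/ (word-initial) occurs immediately before a stressed vowel → [kʰ] by rule 2.
/a/ (between /k/ and /b/) is in the target of rule 3 but the environment (in an unstressed syllable) is not met → [a].
/b/ — not in any rule's target class → [b].
/t/ — between /b/ and /a/; rule 2 does not apply here → [t].
/a/ meets the environment for rule 3 (in an unstressed syllable) → [ə].
/b/ — not in any rule's target class → [b].
/s/ (between /b/ and /o/): no rule targets it → [s].
/o/ (word-final): in an unstressed syllable, so rule 3 applies → [ə].

[ˈkʰabtəbsə]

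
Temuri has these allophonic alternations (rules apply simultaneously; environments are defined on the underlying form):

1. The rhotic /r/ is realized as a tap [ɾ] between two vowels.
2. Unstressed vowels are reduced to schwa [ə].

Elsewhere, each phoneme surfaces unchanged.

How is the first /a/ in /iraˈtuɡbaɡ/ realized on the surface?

/a/ meets the environment for rule 2 (in an unstressed syllable) → [ə].

[ə]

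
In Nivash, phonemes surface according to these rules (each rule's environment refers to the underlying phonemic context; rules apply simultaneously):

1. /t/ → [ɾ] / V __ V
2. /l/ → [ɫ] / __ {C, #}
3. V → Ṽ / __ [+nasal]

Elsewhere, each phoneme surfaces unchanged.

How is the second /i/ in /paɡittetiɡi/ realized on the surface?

/i/ — between /t/ and /ɡ/; rule 3 does not apply here → [i].

[i]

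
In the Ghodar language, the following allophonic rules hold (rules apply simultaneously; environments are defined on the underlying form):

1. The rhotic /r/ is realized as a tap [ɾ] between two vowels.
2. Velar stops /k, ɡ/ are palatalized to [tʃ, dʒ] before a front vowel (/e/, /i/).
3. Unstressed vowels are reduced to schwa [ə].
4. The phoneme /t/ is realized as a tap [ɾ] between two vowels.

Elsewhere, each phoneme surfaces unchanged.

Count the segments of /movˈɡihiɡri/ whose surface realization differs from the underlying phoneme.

Segments that undergo a rule: /o/ → [ə] (rule 3); /ɡ/ → [dʒ] (rule 2); /i/ → [ə] (rule 3); /i/ → [ə] (rule 3).
All other segments surface unchanged.

4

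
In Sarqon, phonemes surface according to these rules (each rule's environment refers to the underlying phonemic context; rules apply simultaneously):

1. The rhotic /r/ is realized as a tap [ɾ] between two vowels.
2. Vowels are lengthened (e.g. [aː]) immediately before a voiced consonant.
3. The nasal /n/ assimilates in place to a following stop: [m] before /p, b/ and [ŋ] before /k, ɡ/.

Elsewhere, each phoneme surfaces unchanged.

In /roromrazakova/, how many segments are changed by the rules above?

Segments that undergo a rule: /o/ → [oː] (rule 2); /r/ → [ɾ] (rule 1); /o/ → [oː] (rule 2); /a/ → [aː] (rule 2); /o/ → [oː] (rule 2).
All other segments surface unchanged.

5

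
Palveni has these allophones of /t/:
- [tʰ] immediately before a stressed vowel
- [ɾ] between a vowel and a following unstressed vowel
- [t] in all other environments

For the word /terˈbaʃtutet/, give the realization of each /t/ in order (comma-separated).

[t], [t], [ɾ], [t]

Occurrence 1 (position 1): no conditioning environment matches → elsewhere allophone [t].
Occurrence 2 (position 7): no conditioning environment matches → elsewhere allophone [t].
Occurrence 3 (position 9): between a vowel and an unstressed vowel → [ɾ].
Occurrence 4 (position 11): no conditioning environment matches → elsewhere allophone [t].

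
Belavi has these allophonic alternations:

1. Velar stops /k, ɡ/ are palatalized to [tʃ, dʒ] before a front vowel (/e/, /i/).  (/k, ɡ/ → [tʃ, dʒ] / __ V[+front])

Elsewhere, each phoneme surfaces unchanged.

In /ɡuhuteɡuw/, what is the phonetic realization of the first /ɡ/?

[ɡ]

/ɡ/ (word-initial) is in the target of rule 1 but the environment (before a front vowel) is not met → [ɡ].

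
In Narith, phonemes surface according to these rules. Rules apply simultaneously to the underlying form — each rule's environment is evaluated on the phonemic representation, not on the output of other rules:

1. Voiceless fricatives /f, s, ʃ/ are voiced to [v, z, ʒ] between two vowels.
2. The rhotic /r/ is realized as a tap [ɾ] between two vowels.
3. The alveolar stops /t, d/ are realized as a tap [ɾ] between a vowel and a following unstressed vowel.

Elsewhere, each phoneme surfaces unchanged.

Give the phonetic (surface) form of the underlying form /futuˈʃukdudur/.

[fuɾuˈʒukduɾur]

/f/ (word-initial) fails the environment for rule 1, so it stays [f].
/t/ (between /u/ and /u/) occurs between a vowel and a following unstressed vowel → [ɾ] by rule 3.
/ʃ/ — between /u/ and /u/, between two vowels — surfaces as [ʒ] (rule 1).
/d/ — between /k/ and /u/; rule 3 does not apply here → [d].
/d/ (between /u/ and /u/) occurs between a vowel and a following unstressed vowel → [ɾ] by rule 3.
/r/ (word-final) fails the environment for rule 2, so it stays [r].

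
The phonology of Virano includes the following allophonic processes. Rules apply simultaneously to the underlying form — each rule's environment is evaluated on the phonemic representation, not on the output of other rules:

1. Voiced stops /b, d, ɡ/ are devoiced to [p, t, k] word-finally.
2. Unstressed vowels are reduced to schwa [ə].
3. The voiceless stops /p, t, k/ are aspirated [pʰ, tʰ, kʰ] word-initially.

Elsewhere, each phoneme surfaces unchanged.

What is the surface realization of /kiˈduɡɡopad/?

Rule 3 applies to /k/ (word-initial: word-initially) → [kʰ].
/i/ meets the environment for rule 2 (in an unstressed syllable) → [ə].
/d/ (between /i/ and /u/) is in the target of rule 1 but the environment (word-finally) is not met → [d].
/u/ (between /d/ and /ɡ/) fails the environment for rule 2, so it stays [u].
/ɡ/ (between /u/ and /ɡ/): rule 1 targets it, but not word-finally → unchanged [ɡ].
/ɡ/ (between /ɡ/ and /o/) fails the environment for rule 1, so it stays [ɡ].
/o/ — between /ɡ/ and /p/, in an unstressed syllable — surfaces as [ə] (rule 2).
/p/ (between /o/ and /a/) is in the target of rule 3 but the environment (word-initially) is not met → [p].
/a/ (between /p/ and /d/) occurs in an unstressed syllable → [ə] by rule 2.
/d/ (word-final): word-finally, so rule 1 applies → [t].

[kʰəˈduɡɡəpət]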